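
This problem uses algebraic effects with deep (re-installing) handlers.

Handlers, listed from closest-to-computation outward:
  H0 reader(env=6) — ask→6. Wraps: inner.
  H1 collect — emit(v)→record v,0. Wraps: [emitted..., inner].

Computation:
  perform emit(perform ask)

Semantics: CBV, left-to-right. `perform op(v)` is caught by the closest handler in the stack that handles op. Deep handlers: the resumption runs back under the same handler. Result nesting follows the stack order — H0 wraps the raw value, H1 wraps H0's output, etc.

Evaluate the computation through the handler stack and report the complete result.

Answer: [6, 0]

Working:
ask @ H0 ⇒ 6
emit(6) @ H1 ⇒ out+=6
H0 returns 0
H1 returns [6, 0]
= [6, 0]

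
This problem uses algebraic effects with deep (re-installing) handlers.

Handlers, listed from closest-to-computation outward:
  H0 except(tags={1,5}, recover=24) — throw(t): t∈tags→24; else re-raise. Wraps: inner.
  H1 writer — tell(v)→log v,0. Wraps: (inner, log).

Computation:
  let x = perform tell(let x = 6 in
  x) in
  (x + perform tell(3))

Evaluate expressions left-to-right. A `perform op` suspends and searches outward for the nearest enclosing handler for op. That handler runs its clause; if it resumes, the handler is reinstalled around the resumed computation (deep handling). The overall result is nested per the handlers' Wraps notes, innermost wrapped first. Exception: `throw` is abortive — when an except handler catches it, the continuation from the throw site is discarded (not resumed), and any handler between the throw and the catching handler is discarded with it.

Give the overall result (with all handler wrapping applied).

Working:
tell(6) @ H1 ⇒ log+=6
tell(3) @ H1 ⇒ log+=3
H0 returns 0
H1 returns (0, (6, 3))
= (0, (6, 3))

Answer: (0, (6, 3))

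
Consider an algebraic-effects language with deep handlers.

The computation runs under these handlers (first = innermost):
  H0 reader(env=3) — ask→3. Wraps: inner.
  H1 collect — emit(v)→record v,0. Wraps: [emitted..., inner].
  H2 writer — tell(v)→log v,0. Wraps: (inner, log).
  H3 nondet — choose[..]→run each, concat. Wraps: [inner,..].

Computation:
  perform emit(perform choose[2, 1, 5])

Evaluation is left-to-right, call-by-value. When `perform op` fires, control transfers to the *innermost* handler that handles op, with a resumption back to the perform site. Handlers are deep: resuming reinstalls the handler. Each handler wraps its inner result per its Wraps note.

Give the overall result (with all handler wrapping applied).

Step-by-step:
choose[2, 1, 5] @ H3
  branch[0] choose=2:
    emit(2) @ H1 ⇒ out+=2
    H0 returns 0
    H1 returns [2, 0]
    H2 returns ([2, 0], ())
    H3 returns [([2, 0], ())]
  branch[1] choose=1:
    emit(1) @ H1 ⇒ out+=1
    H0 returns 0
    H1 returns [1, 0]
    H2 returns ([1, 0], ())
    H3 returns [([1, 0], ())]
  branch[2] choose=5:
    emit(5) @ H1 ⇒ out+=5
    H0 returns 0
    H1 returns [5, 0]
    H2 returns ([5, 0], ())
    H3 returns [([5, 0], ())]
= [([2, 0], ()), ([1, 0], ()), ([5, 0], ())]

Answer: [([2, 0], ()), ([1, 0], ()), ([5, 0], ())]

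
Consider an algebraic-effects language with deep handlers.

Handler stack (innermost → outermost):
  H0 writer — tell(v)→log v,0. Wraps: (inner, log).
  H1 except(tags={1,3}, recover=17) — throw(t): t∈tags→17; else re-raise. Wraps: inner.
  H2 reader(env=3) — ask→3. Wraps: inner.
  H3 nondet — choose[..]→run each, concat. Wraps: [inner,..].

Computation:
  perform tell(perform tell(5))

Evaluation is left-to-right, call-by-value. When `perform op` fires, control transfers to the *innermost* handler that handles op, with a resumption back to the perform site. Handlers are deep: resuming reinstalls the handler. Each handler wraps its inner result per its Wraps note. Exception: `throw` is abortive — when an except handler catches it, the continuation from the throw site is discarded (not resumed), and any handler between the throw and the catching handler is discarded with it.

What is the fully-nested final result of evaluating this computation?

Evaluation trace:
tell(5) @ H0 ⇒ log+=5
tell(0) @ H0 ⇒ log+=0
H0 returns (0, (5, 0))
H1 returns (0, (5, 0))
H2 returns (0, (5, 0))
H3 returns [(0, (5, 0))]
= [(0, (5, 0))]

Answer: [(0, (5, 0))]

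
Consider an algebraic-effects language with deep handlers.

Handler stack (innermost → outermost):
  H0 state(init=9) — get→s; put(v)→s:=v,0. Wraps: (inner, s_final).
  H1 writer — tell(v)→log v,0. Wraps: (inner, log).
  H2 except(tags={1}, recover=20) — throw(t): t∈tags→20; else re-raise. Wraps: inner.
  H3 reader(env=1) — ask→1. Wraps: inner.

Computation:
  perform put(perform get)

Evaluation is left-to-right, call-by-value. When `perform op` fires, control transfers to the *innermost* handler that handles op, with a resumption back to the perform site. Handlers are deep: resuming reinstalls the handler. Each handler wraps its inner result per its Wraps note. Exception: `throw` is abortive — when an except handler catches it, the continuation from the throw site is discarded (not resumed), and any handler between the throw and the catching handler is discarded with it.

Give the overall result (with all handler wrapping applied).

Step-by-step:
get @ H0 ⇒ 9
put(9) @ H0 ⇒ s:=9
H0 returns (0, 9)
H1 returns ((0, 9), ())
H2 returns ((0, 9), ())
H3 returns ((0, 9), ())
= ((0, 9), ())

Answer: ((0, 9), ())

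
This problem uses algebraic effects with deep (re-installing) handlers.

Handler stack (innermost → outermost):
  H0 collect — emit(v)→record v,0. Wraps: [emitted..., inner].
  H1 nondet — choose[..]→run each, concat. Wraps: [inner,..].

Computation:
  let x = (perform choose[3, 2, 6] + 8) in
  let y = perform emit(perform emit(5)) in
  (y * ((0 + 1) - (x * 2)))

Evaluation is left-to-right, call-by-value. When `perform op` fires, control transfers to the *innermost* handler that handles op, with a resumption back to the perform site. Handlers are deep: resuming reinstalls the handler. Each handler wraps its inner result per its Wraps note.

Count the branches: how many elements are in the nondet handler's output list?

Answer: 3

Working:
choose[3, 2, 6] @ H1
  branch[0] choose=3:
    emit(5) @ H0 ⇒ out+=5
    emit(0) @ H0 ⇒ out+=0
    H0 returns [5, 0, 0]
    H1 returns [[5, 0, 0]]
  branch[1] choose=2:
    emit(5) @ H0 ⇒ out+=5
    emit(0) @ H0 ⇒ out+=0
    H0 returns [5, 0, 0]
    H1 returns [[5, 0, 0]]
  branch[2] choose=6:
    emit(5) @ H0 ⇒ out+=5
    emit(0) @ H0 ⇒ out+=0
    H0 returns [5, 0, 0]
    H1 returns [[5, 0, 0]]
= [[5, 0, 0], [5, 0, 0], [5, 0, 0]]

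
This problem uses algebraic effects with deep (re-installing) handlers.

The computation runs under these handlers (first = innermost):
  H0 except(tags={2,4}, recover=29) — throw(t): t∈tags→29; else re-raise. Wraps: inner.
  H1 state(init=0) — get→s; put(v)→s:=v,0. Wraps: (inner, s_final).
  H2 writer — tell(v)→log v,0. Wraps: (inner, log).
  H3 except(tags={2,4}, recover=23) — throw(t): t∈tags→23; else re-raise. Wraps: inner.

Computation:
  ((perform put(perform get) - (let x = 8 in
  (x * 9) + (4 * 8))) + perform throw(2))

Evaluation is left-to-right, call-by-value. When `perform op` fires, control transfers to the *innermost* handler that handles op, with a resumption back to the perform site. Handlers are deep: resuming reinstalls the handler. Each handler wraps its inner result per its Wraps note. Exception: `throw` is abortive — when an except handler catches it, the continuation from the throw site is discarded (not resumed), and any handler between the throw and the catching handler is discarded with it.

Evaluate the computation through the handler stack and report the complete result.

Answer: ((29, 0), ())

Working:
get @ H1 ⇒ 0
put(0) @ H1 ⇒ s:=0
throw(2) @ H0 caught ⇒ 29
H1 returns (29, 0)
H2 returns ((29, 0), ())
H3 returns ((29, 0), ())
= ((29, 0), ())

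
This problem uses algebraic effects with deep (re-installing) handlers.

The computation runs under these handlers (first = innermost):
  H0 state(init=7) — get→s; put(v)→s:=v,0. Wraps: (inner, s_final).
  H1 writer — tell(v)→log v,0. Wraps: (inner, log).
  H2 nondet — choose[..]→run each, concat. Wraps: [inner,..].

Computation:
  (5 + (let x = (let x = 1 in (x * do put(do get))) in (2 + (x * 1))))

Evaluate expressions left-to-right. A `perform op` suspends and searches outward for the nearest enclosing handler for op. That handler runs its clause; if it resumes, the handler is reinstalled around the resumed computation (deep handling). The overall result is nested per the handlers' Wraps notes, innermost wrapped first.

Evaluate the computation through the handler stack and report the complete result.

Answer: [((7, 7), ())]

Working:
get @ H0 ⇒ 7
put(7) @ H0 ⇒ s:=7
H0 returns (7, 7)
H1 returns ((7, 7), ())
H2 returns [((7, 7), ())]
= [((7, 7), ())]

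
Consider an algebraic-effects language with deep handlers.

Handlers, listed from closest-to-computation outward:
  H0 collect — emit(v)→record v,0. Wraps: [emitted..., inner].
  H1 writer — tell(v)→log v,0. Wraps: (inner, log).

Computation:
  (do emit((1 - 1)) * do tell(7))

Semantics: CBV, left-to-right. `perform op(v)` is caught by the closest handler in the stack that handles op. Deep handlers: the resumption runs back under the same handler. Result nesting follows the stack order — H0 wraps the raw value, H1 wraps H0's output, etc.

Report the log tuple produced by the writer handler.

Step-by-step:
emit(0) @ H0 ⇒ out+=0
tell(7) @ H1 ⇒ log+=7
H0 returns [0, 0]
H1 returns ([0, 0], (7))
= ([0, 0], (7))

Answer: (7)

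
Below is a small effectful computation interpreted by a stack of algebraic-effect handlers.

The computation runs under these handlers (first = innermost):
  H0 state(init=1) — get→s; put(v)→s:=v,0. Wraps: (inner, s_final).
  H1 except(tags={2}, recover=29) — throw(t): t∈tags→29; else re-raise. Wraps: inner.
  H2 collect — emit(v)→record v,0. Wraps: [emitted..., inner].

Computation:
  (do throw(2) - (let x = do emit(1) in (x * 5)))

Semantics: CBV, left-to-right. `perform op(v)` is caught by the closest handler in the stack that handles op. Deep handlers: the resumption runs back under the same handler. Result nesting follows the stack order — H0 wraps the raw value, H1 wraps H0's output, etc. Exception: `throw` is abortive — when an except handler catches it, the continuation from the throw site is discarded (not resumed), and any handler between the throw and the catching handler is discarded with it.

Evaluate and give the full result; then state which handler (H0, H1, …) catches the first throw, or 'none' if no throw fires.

Working:
throw(2) @ H1 caught ⇒ 29
H2 returns [29]
= [29]

Answer: [29] ; first throw caught by: H1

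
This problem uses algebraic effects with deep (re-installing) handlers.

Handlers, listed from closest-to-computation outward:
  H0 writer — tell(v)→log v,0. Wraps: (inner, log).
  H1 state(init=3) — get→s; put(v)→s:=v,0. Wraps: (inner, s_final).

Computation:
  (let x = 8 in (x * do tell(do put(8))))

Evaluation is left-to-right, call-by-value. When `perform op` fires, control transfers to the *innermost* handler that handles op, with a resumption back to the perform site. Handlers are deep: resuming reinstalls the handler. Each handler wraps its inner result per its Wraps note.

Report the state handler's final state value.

Answer: 8

Working:
put(8) @ H1 ⇒ s:=8
tell(0) @ H0 ⇒ log+=0
H0 returns (0, (0))
H1 returns ((0, (0)), 8)
= ((0, (0)), 8)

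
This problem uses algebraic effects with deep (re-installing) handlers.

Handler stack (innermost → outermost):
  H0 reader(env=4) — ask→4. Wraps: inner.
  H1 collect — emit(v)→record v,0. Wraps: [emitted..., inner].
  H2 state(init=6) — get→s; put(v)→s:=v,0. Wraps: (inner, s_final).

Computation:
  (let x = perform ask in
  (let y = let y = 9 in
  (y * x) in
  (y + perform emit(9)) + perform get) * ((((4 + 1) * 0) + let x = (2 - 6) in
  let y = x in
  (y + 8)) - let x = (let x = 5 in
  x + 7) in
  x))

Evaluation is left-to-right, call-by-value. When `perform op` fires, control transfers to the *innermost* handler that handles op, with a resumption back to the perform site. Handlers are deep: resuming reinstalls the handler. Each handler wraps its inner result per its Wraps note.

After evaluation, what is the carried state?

Step-by-step:
ask @ H0 ⇒ 4
emit(9) @ H1 ⇒ out+=9
get @ H2 ⇒ 6
H0 returns -336
H1 returns [9, -336]
H2 returns ([9, -336], 6)
= ([9, -336], 6)

Answer: 6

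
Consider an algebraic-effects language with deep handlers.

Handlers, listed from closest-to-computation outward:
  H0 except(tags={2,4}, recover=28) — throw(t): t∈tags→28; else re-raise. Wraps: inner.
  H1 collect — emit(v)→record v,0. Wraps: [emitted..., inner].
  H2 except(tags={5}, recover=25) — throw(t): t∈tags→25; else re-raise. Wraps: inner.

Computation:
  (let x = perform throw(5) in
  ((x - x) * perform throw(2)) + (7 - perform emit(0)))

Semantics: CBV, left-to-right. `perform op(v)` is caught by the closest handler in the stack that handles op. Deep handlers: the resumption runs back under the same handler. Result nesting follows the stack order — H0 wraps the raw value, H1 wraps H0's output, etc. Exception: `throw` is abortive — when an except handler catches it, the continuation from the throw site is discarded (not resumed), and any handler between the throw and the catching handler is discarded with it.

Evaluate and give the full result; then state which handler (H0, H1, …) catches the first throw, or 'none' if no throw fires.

Step-by-step:
throw(5) @ H0 re-raised
throw(5) @ H2 caught ⇒ 25
= 25

Answer: 25 ; first throw caught by: H2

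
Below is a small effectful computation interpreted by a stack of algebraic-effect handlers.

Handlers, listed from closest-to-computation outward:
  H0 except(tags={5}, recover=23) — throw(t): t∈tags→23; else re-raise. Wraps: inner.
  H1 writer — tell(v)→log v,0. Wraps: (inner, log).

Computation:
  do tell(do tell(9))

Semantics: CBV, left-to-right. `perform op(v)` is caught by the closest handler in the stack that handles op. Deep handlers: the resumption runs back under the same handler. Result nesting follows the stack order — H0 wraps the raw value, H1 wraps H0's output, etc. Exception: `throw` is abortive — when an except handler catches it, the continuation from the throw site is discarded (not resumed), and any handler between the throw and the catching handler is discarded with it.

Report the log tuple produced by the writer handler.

Answer: (9, 0)

Step-by-step:
tell(9) @ H1 ⇒ log+=9
tell(0) @ H1 ⇒ log+=0
H0 returns 0
H1 returns (0, (9, 0))
= (0, (9, 0))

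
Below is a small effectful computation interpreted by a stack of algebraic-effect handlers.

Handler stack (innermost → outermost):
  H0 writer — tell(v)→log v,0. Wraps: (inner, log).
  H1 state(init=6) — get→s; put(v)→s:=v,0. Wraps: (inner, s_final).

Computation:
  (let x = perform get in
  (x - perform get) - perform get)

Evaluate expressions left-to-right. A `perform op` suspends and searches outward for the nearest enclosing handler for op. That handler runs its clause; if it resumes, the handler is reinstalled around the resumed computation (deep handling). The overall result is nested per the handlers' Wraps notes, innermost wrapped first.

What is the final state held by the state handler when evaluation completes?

Answer: 6

Evaluation trace:
get @ H1 ⇒ 6
get @ H1 ⇒ 6
get @ H1 ⇒ 6
H0 returns (-6, ())
H1 returns ((-6, ()), 6)
= ((-6, ()), 6)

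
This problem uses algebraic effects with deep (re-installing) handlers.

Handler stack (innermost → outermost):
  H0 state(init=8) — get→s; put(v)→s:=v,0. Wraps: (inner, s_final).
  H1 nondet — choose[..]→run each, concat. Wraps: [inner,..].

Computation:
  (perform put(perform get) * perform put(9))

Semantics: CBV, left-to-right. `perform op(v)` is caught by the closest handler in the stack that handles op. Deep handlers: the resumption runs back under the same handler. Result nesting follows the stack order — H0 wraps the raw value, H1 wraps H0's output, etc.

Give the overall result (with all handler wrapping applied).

Evaluation trace:
get @ H0 ⇒ 8
put(8) @ H0 ⇒ s:=8
put(9) @ H0 ⇒ s:=9
H0 returns (0, 9)
H1 returns [(0, 9)]
= [(0, 9)]

Answer: [(0, 9)]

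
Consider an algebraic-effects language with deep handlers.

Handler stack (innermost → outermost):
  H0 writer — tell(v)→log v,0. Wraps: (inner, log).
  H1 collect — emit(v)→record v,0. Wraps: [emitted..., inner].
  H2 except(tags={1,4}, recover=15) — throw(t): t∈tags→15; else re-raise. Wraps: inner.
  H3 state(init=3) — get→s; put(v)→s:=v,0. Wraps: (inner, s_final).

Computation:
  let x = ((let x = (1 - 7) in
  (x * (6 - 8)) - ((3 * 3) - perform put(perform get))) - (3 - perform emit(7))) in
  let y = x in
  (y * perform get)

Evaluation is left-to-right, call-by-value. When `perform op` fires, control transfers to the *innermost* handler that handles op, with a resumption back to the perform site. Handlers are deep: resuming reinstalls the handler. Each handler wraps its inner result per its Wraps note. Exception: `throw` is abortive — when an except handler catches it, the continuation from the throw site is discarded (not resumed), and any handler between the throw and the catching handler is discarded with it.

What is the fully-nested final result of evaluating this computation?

Answer: ([7, (0, ())], 3)

Step-by-step:
get @ H3 ⇒ 3
put(3) @ H3 ⇒ s:=3
emit(7) @ H1 ⇒ out+=7
get @ H3 ⇒ 3
H0 returns (0, ())
H1 returns [7, (0, ())]
H2 returns [7, (0, ())]
H3 returns ([7, (0, ())], 3)
= ([7, (0, ())], 3)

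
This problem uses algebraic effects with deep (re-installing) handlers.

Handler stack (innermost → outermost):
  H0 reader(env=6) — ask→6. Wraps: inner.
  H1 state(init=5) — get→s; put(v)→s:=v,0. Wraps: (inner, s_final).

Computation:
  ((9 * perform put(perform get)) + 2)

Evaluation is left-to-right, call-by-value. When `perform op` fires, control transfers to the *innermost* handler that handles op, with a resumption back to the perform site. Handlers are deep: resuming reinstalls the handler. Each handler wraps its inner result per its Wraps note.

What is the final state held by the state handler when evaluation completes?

Evaluation trace:
get @ H1 ⇒ 5
put(5) @ H1 ⇒ s:=5
H0 returns 2
H1 returns (2, 5)
= (2, 5)

Answer: 5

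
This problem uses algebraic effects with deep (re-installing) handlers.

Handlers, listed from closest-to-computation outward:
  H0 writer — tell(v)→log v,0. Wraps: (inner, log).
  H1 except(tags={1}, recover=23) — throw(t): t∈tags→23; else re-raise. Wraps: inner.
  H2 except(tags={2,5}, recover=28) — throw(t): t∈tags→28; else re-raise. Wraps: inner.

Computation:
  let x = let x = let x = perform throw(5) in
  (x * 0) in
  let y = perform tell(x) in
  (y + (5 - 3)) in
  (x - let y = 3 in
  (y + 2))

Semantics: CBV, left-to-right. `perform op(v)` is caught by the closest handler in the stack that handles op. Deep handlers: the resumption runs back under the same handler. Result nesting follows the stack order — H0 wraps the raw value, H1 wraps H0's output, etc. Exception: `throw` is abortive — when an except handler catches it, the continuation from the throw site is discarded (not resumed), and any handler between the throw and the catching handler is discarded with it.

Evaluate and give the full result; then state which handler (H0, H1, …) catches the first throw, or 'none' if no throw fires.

Step-by-step:
throw(5) @ H1 re-raised
throw(5) @ H2 caught ⇒ 28
= 28

Answer: 28 ; first throw caught by: H2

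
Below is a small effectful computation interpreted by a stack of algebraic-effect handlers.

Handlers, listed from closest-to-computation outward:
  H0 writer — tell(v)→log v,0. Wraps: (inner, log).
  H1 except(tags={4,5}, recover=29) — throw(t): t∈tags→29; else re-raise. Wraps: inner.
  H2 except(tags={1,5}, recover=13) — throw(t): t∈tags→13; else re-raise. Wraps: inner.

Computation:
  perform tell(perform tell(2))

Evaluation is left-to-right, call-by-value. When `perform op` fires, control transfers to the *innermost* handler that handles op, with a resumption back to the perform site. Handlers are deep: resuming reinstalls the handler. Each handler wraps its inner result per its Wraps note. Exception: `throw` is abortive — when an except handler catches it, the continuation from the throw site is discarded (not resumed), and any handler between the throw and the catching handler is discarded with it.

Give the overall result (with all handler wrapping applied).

Answer: (0, (2, 0))

Evaluation trace:
tell(2) @ H0 ⇒ log+=2
tell(0) @ H0 ⇒ log+=0
H0 returns (0, (2, 0))
H1 returns (0, (2, 0))
H2 returns (0, (2, 0))
= (0, (2, 0))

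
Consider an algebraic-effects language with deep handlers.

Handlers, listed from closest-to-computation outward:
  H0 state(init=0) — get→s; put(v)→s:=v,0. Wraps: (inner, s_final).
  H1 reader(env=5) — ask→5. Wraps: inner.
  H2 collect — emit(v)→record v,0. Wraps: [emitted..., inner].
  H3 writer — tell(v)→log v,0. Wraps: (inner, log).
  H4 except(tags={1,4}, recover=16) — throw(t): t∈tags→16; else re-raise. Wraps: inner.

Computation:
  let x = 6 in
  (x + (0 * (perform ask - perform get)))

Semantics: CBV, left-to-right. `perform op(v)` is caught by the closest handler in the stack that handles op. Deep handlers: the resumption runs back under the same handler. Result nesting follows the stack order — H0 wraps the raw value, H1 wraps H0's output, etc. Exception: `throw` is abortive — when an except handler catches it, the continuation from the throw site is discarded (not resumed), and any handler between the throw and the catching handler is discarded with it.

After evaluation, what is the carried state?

Step-by-step:
ask @ H1 ⇒ 5
get @ H0 ⇒ 0
H0 returns (6, 0)
H1 returns (6, 0)
H2 returns [(6, 0)]
H3 returns ([(6, 0)], ())
H4 returns ([(6, 0)], ())
= ([(6, 0)], ())

Answer: 0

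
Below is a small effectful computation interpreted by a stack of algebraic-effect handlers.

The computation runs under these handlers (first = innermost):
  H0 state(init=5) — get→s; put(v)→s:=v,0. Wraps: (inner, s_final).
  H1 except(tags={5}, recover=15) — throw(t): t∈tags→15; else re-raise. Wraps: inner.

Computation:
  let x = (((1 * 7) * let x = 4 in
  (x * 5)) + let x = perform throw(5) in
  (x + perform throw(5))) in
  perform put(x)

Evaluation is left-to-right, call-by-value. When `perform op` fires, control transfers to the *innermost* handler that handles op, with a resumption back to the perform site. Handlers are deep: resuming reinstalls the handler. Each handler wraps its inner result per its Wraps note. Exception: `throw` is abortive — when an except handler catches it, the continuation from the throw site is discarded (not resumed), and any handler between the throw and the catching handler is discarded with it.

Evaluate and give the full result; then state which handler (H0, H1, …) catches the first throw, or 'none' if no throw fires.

Working:
throw(5) @ H1 caught ⇒ 15
= 15

Answer: 15 ; first throw caught by: H1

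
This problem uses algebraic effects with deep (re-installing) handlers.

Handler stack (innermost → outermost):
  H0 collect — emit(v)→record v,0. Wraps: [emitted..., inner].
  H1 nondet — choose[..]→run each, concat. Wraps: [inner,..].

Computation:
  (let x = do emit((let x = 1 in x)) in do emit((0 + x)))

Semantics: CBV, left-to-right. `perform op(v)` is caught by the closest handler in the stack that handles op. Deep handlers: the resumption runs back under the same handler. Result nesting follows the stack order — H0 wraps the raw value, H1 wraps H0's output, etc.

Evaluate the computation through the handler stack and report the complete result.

Answer: [[1, 0, 0]]

Evaluation trace:
emit(1) @ H0 ⇒ out+=1
emit(0) @ H0 ⇒ out+=0
H0 returns [1, 0, 0]
H1 returns [[1, 0, 0]]
= [[1, 0, 0]]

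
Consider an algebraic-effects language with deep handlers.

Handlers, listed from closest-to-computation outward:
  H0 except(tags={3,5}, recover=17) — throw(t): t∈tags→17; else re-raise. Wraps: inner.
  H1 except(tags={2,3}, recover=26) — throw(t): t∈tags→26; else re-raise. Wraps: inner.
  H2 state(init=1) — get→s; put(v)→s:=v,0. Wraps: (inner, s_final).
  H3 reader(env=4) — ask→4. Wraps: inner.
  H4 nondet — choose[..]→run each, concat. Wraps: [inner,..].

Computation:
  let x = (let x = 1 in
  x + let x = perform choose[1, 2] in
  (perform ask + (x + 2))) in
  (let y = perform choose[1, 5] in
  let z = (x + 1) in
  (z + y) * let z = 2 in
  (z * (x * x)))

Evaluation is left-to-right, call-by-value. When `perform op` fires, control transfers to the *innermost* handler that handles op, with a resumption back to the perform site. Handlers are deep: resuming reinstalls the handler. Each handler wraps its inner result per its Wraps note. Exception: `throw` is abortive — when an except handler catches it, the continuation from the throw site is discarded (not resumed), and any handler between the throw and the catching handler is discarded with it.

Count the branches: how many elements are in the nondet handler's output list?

Answer: 4

Step-by-step:
choose[1, 2] @ H4
  branch[0] choose=1:
    ask @ H3 ⇒ 4
    choose[1, 5] @ H4
      branch[0] choose=1:
        H0 returns 1280
        H1 returns 1280
        H2 returns (1280, 1)
        H3 returns (1280, 1)
        H4 returns [(1280, 1)]
      branch[1] choose=5:
        H0 returns 1792
        H1 returns 1792
        H2 returns (1792, 1)
        H3 returns (1792, 1)
        H4 returns [(1792, 1)]
  branch[1] choose=2:
    ask @ H3 ⇒ 4
    choose[1, 5] @ H4
      branch[0] choose=1:
        H0 returns 1782
        H1 returns 1782
        H2 returns (1782, 1)
        H3 returns (1782, 1)
        H4 returns [(1782, 1)]
      branch[1] choose=5:
        H0 returns 2430
        H1 returns 2430
        H2 returns (2430, 1)
        H3 returns (2430, 1)
        H4 returns [(2430, 1)]
= [(1280, 1), (1792, 1), (1782, 1), (2430, 1)]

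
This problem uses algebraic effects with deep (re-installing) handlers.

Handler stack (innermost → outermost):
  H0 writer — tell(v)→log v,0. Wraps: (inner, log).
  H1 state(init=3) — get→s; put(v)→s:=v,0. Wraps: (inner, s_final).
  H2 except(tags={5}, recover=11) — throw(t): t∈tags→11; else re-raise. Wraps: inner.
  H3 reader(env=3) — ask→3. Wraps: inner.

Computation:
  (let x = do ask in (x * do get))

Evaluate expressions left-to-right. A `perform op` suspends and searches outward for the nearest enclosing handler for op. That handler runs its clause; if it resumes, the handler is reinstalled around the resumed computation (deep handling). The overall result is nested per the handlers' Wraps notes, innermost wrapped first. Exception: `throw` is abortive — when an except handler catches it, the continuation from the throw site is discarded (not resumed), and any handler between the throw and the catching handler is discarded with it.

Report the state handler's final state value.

Evaluation trace:
ask @ H3 ⇒ 3
get @ H1 ⇒ 3
H0 returns (9, ())
H1 returns ((9, ()), 3)
H2 returns ((9, ()), 3)
H3 returns ((9, ()), 3)
= ((9, ()), 3)

Answer: 3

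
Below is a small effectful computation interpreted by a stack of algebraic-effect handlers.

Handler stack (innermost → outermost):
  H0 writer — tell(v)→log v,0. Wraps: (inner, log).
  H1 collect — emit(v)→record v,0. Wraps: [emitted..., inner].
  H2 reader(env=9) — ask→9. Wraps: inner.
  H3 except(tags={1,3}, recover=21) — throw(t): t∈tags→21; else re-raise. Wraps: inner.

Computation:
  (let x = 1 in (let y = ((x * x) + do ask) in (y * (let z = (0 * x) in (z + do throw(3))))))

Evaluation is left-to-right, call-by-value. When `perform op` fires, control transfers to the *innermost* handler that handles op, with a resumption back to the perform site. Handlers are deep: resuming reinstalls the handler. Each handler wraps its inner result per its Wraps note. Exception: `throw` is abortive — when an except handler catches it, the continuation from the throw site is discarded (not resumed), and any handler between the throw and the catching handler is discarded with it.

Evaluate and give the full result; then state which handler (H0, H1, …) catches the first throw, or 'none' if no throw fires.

Answer: 21 ; first throw caught by: H3

Working:
ask @ H2 ⇒ 9
throw(3) @ H3 caught ⇒ 21
= 21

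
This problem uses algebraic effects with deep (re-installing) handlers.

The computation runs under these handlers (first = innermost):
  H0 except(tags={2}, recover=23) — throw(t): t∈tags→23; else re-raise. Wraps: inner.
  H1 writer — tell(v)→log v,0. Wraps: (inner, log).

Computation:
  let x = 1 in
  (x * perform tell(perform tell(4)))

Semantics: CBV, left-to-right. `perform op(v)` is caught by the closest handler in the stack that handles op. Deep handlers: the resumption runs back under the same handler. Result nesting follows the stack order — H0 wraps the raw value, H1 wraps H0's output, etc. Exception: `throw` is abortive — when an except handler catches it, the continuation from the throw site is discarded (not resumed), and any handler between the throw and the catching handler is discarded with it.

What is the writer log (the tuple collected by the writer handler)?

Answer: (4, 0)

Step-by-step:
tell(4) @ H1 ⇒ log+=4
tell(0) @ H1 ⇒ log+=0
H0 returns 0
H1 returns (0, (4, 0))
= (0, (4, 0))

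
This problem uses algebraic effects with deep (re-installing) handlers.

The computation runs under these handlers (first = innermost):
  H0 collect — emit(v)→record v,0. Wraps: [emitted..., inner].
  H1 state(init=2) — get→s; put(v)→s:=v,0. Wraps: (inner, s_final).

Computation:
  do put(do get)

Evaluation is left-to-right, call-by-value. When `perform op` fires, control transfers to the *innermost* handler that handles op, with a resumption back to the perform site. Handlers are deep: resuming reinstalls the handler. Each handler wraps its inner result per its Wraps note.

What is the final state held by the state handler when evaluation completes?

Step-by-step:
get @ H1 ⇒ 2
put(2) @ H1 ⇒ s:=2
H0 returns [0]
H1 returns ([0], 2)
= ([0], 2)

Answer: 2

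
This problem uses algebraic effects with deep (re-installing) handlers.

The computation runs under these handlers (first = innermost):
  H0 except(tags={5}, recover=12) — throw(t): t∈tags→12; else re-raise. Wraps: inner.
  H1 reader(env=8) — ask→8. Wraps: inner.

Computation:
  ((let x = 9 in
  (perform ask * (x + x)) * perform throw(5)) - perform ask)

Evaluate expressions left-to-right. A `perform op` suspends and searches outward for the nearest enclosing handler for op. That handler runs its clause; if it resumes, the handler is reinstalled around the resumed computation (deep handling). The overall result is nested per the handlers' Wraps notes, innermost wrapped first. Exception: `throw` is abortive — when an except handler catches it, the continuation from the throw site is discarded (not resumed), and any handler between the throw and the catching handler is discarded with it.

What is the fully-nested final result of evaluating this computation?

Working:
ask @ H1 ⇒ 8
throw(5) @ H0 caught ⇒ 12
H1 returns 12
= 12

Answer: 12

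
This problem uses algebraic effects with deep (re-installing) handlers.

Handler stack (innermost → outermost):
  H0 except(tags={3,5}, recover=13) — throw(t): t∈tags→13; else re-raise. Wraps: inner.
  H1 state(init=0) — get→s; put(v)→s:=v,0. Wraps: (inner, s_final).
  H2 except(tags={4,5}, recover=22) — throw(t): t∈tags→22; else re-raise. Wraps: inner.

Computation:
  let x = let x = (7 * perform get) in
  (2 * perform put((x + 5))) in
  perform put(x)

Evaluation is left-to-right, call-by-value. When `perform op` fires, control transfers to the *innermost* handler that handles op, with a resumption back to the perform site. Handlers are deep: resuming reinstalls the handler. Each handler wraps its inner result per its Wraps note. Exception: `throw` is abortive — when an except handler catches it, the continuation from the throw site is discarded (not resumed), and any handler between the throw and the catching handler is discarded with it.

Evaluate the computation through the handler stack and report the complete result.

Answer: (0, 0)

Step-by-step:
get @ H1 ⇒ 0
put(5) @ H1 ⇒ s:=5
put(0) @ H1 ⇒ s:=0
H0 returns 0
H1 returns (0, 0)
H2 returns (0, 0)
= (0, 0)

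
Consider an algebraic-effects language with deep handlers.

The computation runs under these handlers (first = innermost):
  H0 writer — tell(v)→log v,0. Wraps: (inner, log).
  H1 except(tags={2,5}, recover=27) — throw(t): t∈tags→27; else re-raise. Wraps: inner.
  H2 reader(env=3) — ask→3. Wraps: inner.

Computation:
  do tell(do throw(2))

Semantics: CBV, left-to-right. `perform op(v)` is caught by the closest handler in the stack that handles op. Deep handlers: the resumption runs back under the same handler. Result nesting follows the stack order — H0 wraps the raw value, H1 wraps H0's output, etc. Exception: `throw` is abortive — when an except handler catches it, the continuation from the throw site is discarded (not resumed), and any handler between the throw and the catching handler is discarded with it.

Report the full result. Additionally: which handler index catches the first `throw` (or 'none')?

Step-by-step:
throw(2) @ H1 caught ⇒ 27
H2 returns 27
= 27

Answer: 27 ; first throw caught by: H1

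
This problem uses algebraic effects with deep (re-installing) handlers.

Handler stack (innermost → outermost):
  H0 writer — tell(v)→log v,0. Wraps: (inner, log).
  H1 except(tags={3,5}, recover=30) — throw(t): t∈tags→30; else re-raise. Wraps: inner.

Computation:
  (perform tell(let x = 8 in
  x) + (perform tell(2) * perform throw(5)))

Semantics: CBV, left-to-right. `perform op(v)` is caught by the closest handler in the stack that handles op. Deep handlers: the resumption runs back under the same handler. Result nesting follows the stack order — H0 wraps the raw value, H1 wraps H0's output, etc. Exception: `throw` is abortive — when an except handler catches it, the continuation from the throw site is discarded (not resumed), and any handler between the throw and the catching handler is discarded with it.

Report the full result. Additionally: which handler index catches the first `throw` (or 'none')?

Answer: 30 ; first throw caught by: H1

Step-by-step:
tell(8) @ H0 ⇒ log+=8
tell(2) @ H0 ⇒ log+=2
throw(5) @ H1 caught ⇒ 30
= 30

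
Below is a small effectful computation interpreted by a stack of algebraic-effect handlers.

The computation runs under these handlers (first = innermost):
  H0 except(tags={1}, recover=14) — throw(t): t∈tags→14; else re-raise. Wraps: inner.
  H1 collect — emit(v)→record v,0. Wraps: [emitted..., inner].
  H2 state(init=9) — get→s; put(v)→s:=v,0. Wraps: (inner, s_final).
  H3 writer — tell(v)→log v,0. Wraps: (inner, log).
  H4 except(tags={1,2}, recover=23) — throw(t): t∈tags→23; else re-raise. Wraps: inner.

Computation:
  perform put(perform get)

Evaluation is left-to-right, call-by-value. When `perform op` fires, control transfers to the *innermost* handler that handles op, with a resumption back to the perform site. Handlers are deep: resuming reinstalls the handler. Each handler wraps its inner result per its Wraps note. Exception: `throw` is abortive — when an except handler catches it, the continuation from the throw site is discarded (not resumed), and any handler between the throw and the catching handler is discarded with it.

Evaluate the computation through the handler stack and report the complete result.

Evaluation trace:
get @ H2 ⇒ 9
put(9) @ H2 ⇒ s:=9
H0 returns 0
H1 returns [0]
H2 returns ([0], 9)
H3 returns (([0], 9), ())
H4 returns (([0], 9), ())
= (([0], 9), ())

Answer: (([0], 9), ())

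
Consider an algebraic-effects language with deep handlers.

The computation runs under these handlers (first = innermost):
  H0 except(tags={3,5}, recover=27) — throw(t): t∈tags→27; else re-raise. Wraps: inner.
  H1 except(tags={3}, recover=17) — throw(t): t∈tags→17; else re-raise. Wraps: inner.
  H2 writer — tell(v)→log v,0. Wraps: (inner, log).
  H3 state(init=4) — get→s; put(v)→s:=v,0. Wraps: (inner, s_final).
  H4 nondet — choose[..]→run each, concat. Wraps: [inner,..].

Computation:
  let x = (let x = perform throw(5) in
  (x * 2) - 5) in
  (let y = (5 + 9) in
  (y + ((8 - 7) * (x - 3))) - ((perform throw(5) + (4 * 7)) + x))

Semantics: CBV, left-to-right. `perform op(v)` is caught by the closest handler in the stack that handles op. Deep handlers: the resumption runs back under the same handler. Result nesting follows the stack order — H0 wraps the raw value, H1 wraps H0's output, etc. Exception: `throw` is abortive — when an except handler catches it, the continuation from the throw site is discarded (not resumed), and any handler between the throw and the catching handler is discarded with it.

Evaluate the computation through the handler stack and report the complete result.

Answer: [((27, ()), 4)]

Working:
throw(5) @ H0 caught ⇒ 27
H1 returns 27
H2 returns (27, ())
H3 returns ((27, ()), 4)
H4 returns [((27, ()), 4)]
= [((27, ()), 4)]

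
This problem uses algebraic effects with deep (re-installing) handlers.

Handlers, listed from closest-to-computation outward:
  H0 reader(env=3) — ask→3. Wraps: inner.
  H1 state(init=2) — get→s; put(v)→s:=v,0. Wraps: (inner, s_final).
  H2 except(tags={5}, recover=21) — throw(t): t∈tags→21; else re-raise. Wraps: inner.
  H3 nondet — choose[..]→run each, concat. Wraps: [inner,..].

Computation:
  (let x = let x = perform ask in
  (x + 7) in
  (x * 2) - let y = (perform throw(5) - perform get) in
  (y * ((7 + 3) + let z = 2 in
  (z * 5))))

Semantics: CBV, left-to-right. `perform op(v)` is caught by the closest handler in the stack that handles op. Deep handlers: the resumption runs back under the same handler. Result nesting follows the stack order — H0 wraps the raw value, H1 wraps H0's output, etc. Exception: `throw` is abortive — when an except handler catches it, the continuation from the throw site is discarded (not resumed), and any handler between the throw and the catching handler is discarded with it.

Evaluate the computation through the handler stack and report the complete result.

Step-by-step:
ask @ H0 ⇒ 3
throw(5) @ H2 caught ⇒ 21
H3 returns [21]
= [21]

Answer: [21]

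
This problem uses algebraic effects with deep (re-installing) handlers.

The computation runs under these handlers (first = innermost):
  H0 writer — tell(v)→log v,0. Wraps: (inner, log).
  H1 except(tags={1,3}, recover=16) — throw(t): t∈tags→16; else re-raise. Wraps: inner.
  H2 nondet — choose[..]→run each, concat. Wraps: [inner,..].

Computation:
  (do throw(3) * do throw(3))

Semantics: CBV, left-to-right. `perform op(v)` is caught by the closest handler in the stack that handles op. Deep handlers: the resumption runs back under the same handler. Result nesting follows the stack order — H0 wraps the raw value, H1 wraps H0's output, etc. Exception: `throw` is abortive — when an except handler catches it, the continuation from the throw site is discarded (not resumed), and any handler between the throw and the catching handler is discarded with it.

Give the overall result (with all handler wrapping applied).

Evaluation trace:
throw(3) @ H1 caught ⇒ 16
H2 returns [16]
= [16]

Answer: [16]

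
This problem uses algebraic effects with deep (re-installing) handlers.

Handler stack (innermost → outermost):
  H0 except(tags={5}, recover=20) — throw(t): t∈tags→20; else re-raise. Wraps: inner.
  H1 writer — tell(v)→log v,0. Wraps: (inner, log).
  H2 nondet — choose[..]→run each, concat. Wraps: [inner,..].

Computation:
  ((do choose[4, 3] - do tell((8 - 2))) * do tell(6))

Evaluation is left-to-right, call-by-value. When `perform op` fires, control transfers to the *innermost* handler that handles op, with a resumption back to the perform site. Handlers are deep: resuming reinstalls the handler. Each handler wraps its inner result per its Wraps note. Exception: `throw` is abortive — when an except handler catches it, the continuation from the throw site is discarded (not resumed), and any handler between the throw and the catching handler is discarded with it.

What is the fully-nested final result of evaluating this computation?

Working:
choose[4, 3] @ H2
  branch[0] choose=4:
    tell(6) @ H1 ⇒ log+=6
    tell(6) @ H1 ⇒ log+=6
    H0 returns 0
    H1 returns (0, (6, 6))
    H2 returns [(0, (6, 6))]
  branch[1] choose=3:
    tell(6) @ H1 ⇒ log+=6
    tell(6) @ H1 ⇒ log+=6
    H0 returns 0
    H1 returns (0, (6, 6))
    H2 returns [(0, (6, 6))]
= [(0, (6, 6)), (0, (6, 6))]

Answer: [(0, (6, 6)), (0, (6, 6))]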